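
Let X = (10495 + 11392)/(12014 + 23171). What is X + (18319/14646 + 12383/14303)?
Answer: 20185184368481/7370614951530 ≈ 2.7386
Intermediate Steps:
X = 21887/35185 ≈ 0.62206
X + (18319/14646 + 12383/14303) = 21887/35185 + (18319/14646 + 12383/14303) = 21887/35185 + 443378075/209481738 = 20185184368481/7370614951530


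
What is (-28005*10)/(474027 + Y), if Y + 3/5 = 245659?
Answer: -1400250/3598427 ≈ -0.38913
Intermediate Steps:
Y = 1228292/5 (Y = -3/5 + 245659 = 1228292/5 ≈ 2.4566e+5)
(-28005*10)/(474027 + Y) = (-28005*10)/(474027 + 1228292/5) = -280050/3598427/5 = -280050*5/3598427 = -1400250/3598427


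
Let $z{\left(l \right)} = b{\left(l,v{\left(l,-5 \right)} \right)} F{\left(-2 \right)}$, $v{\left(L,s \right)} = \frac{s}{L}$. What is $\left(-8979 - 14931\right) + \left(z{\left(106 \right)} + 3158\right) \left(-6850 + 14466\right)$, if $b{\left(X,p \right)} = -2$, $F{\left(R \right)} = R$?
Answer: $24057882$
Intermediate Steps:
$z{\left(l \right)} = 4$ ($z{\left(l \right)} = \left(-2\right) \left(-2\right) = 4$)
$\left(-8979 - 14931\right) + \left(z{\left(106 \right)} + 3158\right) \left(-6850 + 14466\right) = \left(-8979 - 14931\right) + \left(4 + 3158\right) \left(-6850 + 14466\right) = -23910 + 3162 \cdot 7616 = -23910 + 24081792 = 24057882$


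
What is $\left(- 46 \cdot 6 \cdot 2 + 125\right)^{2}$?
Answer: $182329$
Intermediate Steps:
$\left(- 46 \cdot 6 \cdot 2 + 125\right)^{2} = \left(\left(-46\right) 12 + 125\right)^{2} = \left(-552 + 125\right)^{2} = \left(-427\right)^{2} = 182329$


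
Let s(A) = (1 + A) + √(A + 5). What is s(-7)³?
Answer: (-6 + I*√2)³ ≈ -180.0 + 149.91*I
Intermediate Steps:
s(A) = 1 + A + √(5 + A) (s(A) = (1 + A) + √(5 + A) = 1 + A + √(5 + A))
s(-7)³ = (1 - 7 + √(5 - 7))³ = (1 - 7 + √(-2))³ = (1 - 7 + I*√2)³ = (-6 + I*√2)³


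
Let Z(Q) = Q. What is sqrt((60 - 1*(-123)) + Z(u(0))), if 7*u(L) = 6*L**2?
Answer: sqrt(183) ≈ 13.528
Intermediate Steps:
u(L) = 6*L**2/7 (u(L) = (6*L**2)/7 = 6*L**2/7)
sqrt((60 - 1*(-123)) + Z(u(0))) = sqrt((60 - 1*(-123)) + (6/7)*0**2) = sqrt((60 + 123) + (6/7)*0) = sqrt(183 + 0) = sqrt(183)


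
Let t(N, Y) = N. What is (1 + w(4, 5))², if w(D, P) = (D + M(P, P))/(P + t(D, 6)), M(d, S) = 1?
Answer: 196/81 ≈ 2.4198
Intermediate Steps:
w(D, P) = (1 + D)/(D + P) (w(D, P) = (D + 1)/(P + D) = (1 + D)/(D + P))
(1 + w(4, 5))² = (1 + (1 + 4)/(4 + 5))² = (1 + 5/9)² = (14/9)² = 196/81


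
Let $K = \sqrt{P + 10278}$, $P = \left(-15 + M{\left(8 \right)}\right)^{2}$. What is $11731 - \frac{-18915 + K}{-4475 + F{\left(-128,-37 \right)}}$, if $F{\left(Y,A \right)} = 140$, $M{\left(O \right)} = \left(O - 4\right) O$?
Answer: $\frac{3388998}{289} + \frac{\sqrt{10567}}{4335} \approx 11727.0$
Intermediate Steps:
$M{\left(O \right)} = O \left(-4 + O\right)$ ($M{\left(O \right)} = \left(-4 + O\right) O = O \left(-4 + O\right)$)
$P = 289$ ($P = \left(-15 + 8 \left(-4 + 8\right)\right)^{2} = \left(-15 + 8 \cdot 4\right)^{2} = \left(-15 + 32\right)^{2} = 17^{2} = 289$)
$K = \sqrt{10567}$ ($K = \sqrt{289 + 10278} = \sqrt{10567} \approx 102.8$)
$11731 - \frac{-18915 + K}{-4475 + F{\left(-128,-37 \right)}} = 11731 - \frac{-18915 + \sqrt{10567}}{-4475 + 140} = 11731 - \frac{-18915 + \sqrt{10567}}{-4335} = 11731 - \left(-18915 + \sqrt{10567}\right) \left(- \frac{1}{4335}\right) = 11731 - \left(\frac{1261}{289} - \frac{\sqrt{10567}}{4335}\right) = \frac{3388998}{289} + \frac{\sqrt{10567}}{4335}$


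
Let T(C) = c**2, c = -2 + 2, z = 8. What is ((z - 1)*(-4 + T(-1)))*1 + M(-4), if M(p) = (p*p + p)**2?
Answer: 116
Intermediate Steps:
M(p) = (p + p**2)**2 (M(p) = (p**2 + p)**2 = (p + p**2)**2)
c = 0
T(C) = 0 (T(C) = 0**2 = 0)
((z - 1)*(-4 + T(-1)))*1 + M(-4) = ((8 - 1)*(-4 + 0))*1 + (-4)**2*(1 - 4)**2 = (7*(-4))*1 + 16*(-3)**2 = -28*1 + 16*9 = -28 + 144 = 116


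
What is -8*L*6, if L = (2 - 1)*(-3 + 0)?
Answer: 144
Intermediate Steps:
L = -3 (L = 1*(-3) = -3)
-8*L*6 = -8*(-3)*6 = 24*6 = 144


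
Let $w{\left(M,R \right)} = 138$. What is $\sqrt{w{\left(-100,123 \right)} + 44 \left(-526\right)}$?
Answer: $i \sqrt{23006} \approx 151.68 i$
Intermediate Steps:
$\sqrt{w{\left(-100,123 \right)} + 44 \left(-526\right)} = \sqrt{138 + 44 \left(-526\right)} = \sqrt{138 - 23144} = \sqrt{-23006} = i \sqrt{23006}$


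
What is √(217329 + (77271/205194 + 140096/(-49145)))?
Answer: √2455603378054738816857370/3361419710 ≈ 466.18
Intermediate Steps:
√(217329 + (77271/205194 + 140096/(-49145))) = √(217329 + (77271*(1/205194) + 140096*(-1/49145))) = √(217329 + (25757/68398 - 140096/49145)) = √(217329 - 8316458443/3361419710) = √(730525667696147/3361419710) = √2455603378054738816857370/3361419710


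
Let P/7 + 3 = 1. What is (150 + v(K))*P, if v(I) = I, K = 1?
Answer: -2114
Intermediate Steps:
P = -14 (P = -21 + 7*1 = -21 + 7 = -14)
(150 + v(K))*P = (150 + 1)*(-14) = 151*(-14) = -2114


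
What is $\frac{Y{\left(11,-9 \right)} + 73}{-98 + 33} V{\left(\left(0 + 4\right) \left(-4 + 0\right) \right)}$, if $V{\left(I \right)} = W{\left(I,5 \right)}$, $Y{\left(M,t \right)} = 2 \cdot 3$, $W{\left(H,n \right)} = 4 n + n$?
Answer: $- \frac{395}{13} \approx -30.385$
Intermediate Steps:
$W{\left(H,n \right)} = 5 n$
$Y{\left(M,t \right)} = 6$
$V{\left(I \right)} = 25$ ($V{\left(I \right)} = 5 \cdot 5 = 25$)
$\frac{Y{\left(11,-9 \right)} + 73}{-98 + 33} V{\left(\left(0 + 4\right) \left(-4 + 0\right) \right)} = \frac{6 + 73}{-98 + 33} \cdot 25 = \frac{79}{-65} \cdot 25 = 79 \left(- \frac{1}{65}\right) 25 = \left(- \frac{79}{65}\right) 25 = - \frac{395}{13}$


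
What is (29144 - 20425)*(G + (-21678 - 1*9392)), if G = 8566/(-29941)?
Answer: -8111071526484/29941 ≈ -2.7090e+8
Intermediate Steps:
G = -8566/29941 (G = 8566*(-1/29941) = -8566/29941 ≈ -0.28610)
(29144 - 20425)*(G + (-21678 - 1*9392)) = (29144 - 20425)*(-8566/29941 + (-21678 - 1*9392)) = 8719*(-8566/29941 + (-21678 - 9392)) = 8719*(-8566/29941 - 31070) = 8719*(-930275436/29941) = -8111071526484/29941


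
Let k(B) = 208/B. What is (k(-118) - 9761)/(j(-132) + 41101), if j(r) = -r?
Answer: -576003/2432747 ≈ -0.23677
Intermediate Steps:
(k(-118) - 9761)/(j(-132) + 41101) = (208/(-118) - 9761)/(-1*(-132) + 41101) = (208*(-1/118) - 9761)/(132 + 41101) = (-104/59 - 9761)/41233 = -576003/59*1/41233 = -576003/2432747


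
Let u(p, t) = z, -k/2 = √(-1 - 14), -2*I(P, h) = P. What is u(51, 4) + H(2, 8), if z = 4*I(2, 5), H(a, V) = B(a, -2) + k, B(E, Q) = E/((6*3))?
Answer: -35/9 - 2*I*√15 ≈ -3.8889 - 7.746*I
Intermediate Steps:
I(P, h) = -P/2
k = -2*I*√15 (k = -2*√(-1 - 14) = -2*I*√15 ≈ -7.746*I)
B(E, Q) = E/18
H(a, V) = a/18 - 2*I*√15
z = -4 (z = 4*(-½*2) = 4*(-1) = -4)
u(p, t) = -4
u(51, 4) + H(2, 8) = -4 + ((1/18)*2 - 2*I*√15) = -4 + (⅑ - 2*I*√15) = -35/9 - 2*I*√15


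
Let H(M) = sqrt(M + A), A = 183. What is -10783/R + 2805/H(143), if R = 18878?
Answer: -10783/18878 + 2805*sqrt(326)/326 ≈ 154.78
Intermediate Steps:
H(M) = sqrt(183 + M) (H(M) = sqrt(M + 183) = sqrt(183 + M))
-10783/R + 2805/H(143) = -10783/18878 + 2805/(sqrt(183 + 143)) = -10783*1/18878 + 2805/(sqrt(326)) = -10783/18878 + 2805*(sqrt(326)/326) = -10783/18878 + 2805*sqrt(326)/326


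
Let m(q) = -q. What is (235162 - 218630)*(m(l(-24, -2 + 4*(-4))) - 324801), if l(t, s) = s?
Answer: -5369312556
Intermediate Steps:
(235162 - 218630)*(m(l(-24, -2 + 4*(-4))) - 324801) = (235162 - 218630)*(-(-2 + 4*(-4)) - 324801) = 16532*(-(-2 - 16) - 324801) = 16532*(-1*(-18) - 324801) = 16532*(18 - 324801) = 16532*(-324783) = -5369312556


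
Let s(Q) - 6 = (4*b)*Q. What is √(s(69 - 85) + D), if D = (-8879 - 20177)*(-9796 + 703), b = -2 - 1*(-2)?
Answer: 3*√29356246 ≈ 16254.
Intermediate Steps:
b = 0 (b = -2 + 2 = 0)
D = 264206208 (D = -29056*(-9093) = 264206208)
s(Q) = 6 (s(Q) = 6 + (4*0)*Q = 6 + 0*Q = 6 + 0 = 6)
√(s(69 - 85) + D) = √(6 + 264206208) = √264206214 = 3*√29356246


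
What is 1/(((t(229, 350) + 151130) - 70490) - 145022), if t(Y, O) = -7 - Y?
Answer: -1/64618 ≈ -1.5476e-5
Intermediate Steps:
1/(((t(229, 350) + 151130) - 70490) - 145022) = 1/((((-7 - 1*229) + 151130) - 70490) - 145022) = 1/((((-7 - 229) + 151130) - 70490) - 145022) = 1/(((-236 + 151130) - 70490) - 145022) = 1/((150894 - 70490) - 145022) = 1/(80404 - 145022) = 1/(-64618) = -1/64618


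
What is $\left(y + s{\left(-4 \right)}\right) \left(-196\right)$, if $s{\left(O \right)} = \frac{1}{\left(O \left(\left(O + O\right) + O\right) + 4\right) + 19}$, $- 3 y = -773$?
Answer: $- \frac{10757656}{213} \approx -50505.0$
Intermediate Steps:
$y = \frac{773}{3}$ ($y = \left(- \frac{1}{3}\right) \left(-773\right) = \frac{773}{3} \approx 257.67$)
$s{\left(O \right)} = \frac{1}{23 + 3 O^{2}}$ ($s{\left(O \right)} = \frac{1}{\left(O \left(2 O + O\right) + 4\right) + 19} = \frac{1}{\left(O 3 O + 4\right) + 19} = \frac{1}{\left(3 O^{2} + 4\right) + 19} = \frac{1}{\left(4 + 3 O^{2}\right) + 19} = \frac{1}{23 + 3 O^{2}}$)
$\left(y + s{\left(-4 \right)}\right) \left(-196\right) = \left(\frac{773}{3} + \frac{1}{23 + 3 \left(-4\right)^{2}}\right) \left(-196\right) = \left(\frac{773}{3} + \frac{1}{23 + 3 \cdot 16}\right) \left(-196\right) = \left(\frac{773}{3} + \frac{1}{23 + 48}\right) \left(-196\right) = \left(\frac{773}{3} + \frac{1}{71}\right) \left(-196\right) = \frac{54886}{213} \left(-196\right) = - \frac{10757656}{213}$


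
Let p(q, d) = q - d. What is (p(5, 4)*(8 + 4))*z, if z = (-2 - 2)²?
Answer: 192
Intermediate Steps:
z = 16 (z = (-4)² = 16)
(p(5, 4)*(8 + 4))*z = ((5 - 1*4)*(8 + 4))*16 = ((5 - 4)*12)*16 = (1*12)*16 = 12*16 = 192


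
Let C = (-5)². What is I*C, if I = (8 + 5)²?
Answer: 4225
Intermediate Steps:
C = 25
I = 169 (I = 13² = 169)
I*C = 169*25 = 4225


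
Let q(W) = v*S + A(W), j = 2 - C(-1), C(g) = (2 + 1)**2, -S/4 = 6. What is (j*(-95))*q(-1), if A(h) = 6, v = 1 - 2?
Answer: 19950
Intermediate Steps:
v = -1
S = -24 (S = -4*6 = -24)
C(g) = 9 (C(g) = 3**2 = 9)
j = -7 (j = 2 - 1*9 = 2 - 9 = -7)
q(W) = 30 (q(W) = -1*(-24) + 6 = 24 + 6 = 30)
(j*(-95))*q(-1) = -7*(-95)*30 = 665*30 = 19950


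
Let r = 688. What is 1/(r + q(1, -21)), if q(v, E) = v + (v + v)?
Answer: 1/691 ≈ 0.0014472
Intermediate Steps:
q(v, E) = 3*v (q(v, E) = v + 2*v = 3*v)
1/(r + q(1, -21)) = 1/(688 + 3*1) = 1/(688 + 3) = 1/691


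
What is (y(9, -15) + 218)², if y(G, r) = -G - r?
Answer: 50176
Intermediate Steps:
(y(9, -15) + 218)² = ((-1*9 - 1*(-15)) + 218)² = ((-9 + 15) + 218)² = (6 + 218)² = 224² = 50176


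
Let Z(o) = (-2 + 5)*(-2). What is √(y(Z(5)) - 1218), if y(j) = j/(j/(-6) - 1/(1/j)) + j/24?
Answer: I*√238945/14 ≈ 34.916*I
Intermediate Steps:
Z(o) = -6 (Z(o) = 3*(-2) = -6)
y(j) = -6/7 + j/24 (y(j) = j/(j*(-⅙) - j) + j*(1/24) = j/(-j/6 - j) + j/24 = j/((-7*j/6)) + j/24 = j*(-6/(7*j)) + j/24 = -6/7 + j/24)
√(y(Z(5)) - 1218) = √((-6/7 + (1/24)*(-6)) - 1218) = √((-6/7 - ¼) - 1218) = √(-31/28 - 1218) = √(-34135/28) = I*√238945/14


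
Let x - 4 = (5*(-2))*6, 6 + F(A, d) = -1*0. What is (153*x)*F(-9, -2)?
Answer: 51408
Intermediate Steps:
F(A, d) = -6 (F(A, d) = -6 - 1*0 = -6 + 0 = -6)
x = -56 (x = 4 + (5*(-2))*6 = 4 - 10*6 = 4 - 60 = -56)
(153*x)*F(-9, -2) = (153*(-56))*(-6) = -8568*(-6) = 51408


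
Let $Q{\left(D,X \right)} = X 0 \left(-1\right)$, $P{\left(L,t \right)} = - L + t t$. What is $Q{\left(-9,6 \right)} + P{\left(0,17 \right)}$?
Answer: $289$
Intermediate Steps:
$P{\left(L,t \right)} = t^{2} - L$ ($P{\left(L,t \right)} = - L + t^{2} = t^{2} - L$)
$Q{\left(D,X \right)} = 0$ ($Q{\left(D,X \right)} = 0 \left(-1\right) = 0$)
$Q{\left(-9,6 \right)} + P{\left(0,17 \right)} = 0 + \left(17^{2} - 0\right) = 0 + \left(289 + 0\right) = 0 + 289 = 289$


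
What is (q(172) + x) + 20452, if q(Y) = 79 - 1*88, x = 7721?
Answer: 28164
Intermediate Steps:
q(Y) = -9 (q(Y) = 79 - 88 = -9)
(q(172) + x) + 20452 = (-9 + 7721) + 20452 = 7712 + 20452 = 28164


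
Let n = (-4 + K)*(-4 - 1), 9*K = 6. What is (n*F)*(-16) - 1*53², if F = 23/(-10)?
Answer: -6587/3 ≈ -2195.7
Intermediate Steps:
K = ⅔ (K = (⅑)*6 = ⅔ ≈ 0.66667)
F = -23/10 (F = 23*(-⅒) = -23/10 ≈ -2.3000)
n = 50/3 (n = (-4 + ⅔)*(-4 - 1) = -10/3*(-5) = 50/3 ≈ 16.667)
(n*F)*(-16) - 1*53² = ((50/3)*(-23/10))*(-16) - 1*53² = -115/3*(-16) - 1*2809 = 1840/3 - 2809 = -6587/3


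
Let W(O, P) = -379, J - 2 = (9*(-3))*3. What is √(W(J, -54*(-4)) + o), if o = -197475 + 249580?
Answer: √51726 ≈ 227.43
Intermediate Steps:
J = -79 (J = 2 + (9*(-3))*3 = 2 - 27*3 = 2 - 81 = -79)
o = 52105
√(W(J, -54*(-4)) + o) = √(-379 + 52105) = √51726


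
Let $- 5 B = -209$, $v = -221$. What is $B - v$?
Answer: $\frac{1314}{5} \approx 262.8$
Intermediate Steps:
$B = \frac{209}{5}$ ($B = \left(- \frac{1}{5}\right) \left(-209\right) = \frac{209}{5} \approx 41.8$)
$B - v = \frac{209}{5} - -221 = \frac{209}{5} + 221 = \frac{1314}{5}$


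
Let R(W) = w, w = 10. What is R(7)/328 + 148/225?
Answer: 25397/36900 ≈ 0.68827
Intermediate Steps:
R(W) = 10
R(7)/328 + 148/225 = 10/328 + 148/225 = 10*(1/328) + 148*(1/225) = 5/164 + 148/225 = 25397/36900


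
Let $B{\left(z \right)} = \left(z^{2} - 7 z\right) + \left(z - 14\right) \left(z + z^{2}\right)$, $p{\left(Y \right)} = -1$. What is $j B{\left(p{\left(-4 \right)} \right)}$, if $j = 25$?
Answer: $200$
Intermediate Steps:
$B{\left(z \right)} = z^{2} - 7 z + \left(-14 + z\right) \left(z + z^{2}\right)$ ($B{\left(z \right)} = \left(z^{2} - 7 z\right) + \left(-14 + z\right) \left(z + z^{2}\right) = z^{2} - 7 z + \left(-14 + z\right) \left(z + z^{2}\right)$)
$j B{\left(p{\left(-4 \right)} \right)} = 25 \left(- (-21 + \left(-1\right)^{2} - -12)\right) = 25 \left(- (-21 + 1 + 12)\right) = 25 \left(\left(-1\right) \left(-8\right)\right) = 25 \cdot 8 = 200$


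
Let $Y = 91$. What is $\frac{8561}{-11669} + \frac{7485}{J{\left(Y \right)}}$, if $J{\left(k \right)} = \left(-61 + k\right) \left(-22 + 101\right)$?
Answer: $\frac{638599}{263386} \approx 2.4246$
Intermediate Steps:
$J{\left(k \right)} = -4819 + 79 k$ ($J{\left(k \right)} = \left(-61 + k\right) 79 = -4819 + 79 k$)
$\frac{8561}{-11669} + \frac{7485}{J{\left(Y \right)}} = \frac{8561}{-11669} + \frac{7485}{-4819 + 79 \cdot 91} = 8561 \left(- \frac{1}{11669}\right) + \frac{7485}{-4819 + 7189} = - \frac{1223}{1667} + \frac{7485}{2370} = - \frac{1223}{1667} + 7485 \cdot \frac{1}{2370} = - \frac{1223}{1667} + \frac{499}{158} = \frac{638599}{263386}$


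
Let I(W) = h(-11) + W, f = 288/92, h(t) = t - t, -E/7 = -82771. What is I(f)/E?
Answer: 72/13326131 ≈ 5.4029e-6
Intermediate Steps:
E = 579397 (E = -7*(-82771) = 579397)
h(t) = 0
f = 72/23 (f = 288*(1/92) = 72/23 ≈ 3.1304)
I(W) = W (I(W) = 0 + W = W)
I(f)/E = (72/23)/579397 = (72/23)*(1/579397) = 72/13326131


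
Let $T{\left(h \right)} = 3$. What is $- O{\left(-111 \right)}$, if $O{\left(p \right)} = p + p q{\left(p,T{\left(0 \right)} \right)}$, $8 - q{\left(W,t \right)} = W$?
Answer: $13320$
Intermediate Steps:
$q{\left(W,t \right)} = 8 - W$
$O{\left(p \right)} = p + p \left(8 - p\right)$
$- O{\left(-111 \right)} = - \left(-111\right) \left(9 - -111\right) = - \left(-111\right) \left(9 + 111\right) = - \left(-111\right) 120 = \left(-1\right) \left(-13320\right) = 13320$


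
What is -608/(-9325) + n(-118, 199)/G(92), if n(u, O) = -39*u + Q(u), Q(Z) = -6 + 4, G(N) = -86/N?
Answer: -1973143856/400975 ≈ -4920.9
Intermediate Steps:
Q(Z) = -2
n(u, O) = -2 - 39*u (n(u, O) = -39*u - 2 = -2 - 39*u)
-608/(-9325) + n(-118, 199)/G(92) = -608/(-9325) + (-2 - 39*(-118))/((-86/92)) = -608*(-1/9325) + (-2 + 4602)/((-86*1/92)) = 608/9325 + 4600/(-43/46) = 608/9325 + 4600*(-46/43) = 608/9325 - 211600/43 = -1973143856/400975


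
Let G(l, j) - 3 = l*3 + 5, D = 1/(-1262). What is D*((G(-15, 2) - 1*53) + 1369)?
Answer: -1279/1262 ≈ -1.0135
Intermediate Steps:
D = -1/1262 ≈ -0.00079239
G(l, j) = 8 + 3*l (G(l, j) = 3 + (l*3 + 5) = 3 + (3*l + 5) = 3 + (5 + 3*l) = 8 + 3*l)
D*((G(-15, 2) - 1*53) + 1369) = -(((8 + 3*(-15)) - 1*53) + 1369)/1262 = -(((8 - 45) - 53) + 1369)/1262 = -((-37 - 53) + 1369)/1262 = -(-90 + 1369)/1262 = -1/1262*1279 = -1279/1262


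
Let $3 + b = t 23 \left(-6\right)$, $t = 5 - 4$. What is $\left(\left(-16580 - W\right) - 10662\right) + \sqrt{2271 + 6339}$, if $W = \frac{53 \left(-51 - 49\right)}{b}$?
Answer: $- \frac{3846422}{141} + \sqrt{8610} \approx -27187.0$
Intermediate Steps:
$t = 1$
$b = -141$ ($b = -3 + 1 \cdot 23 \left(-6\right) = -3 + 23 \left(-6\right) = -3 - 138 = -141$)
$W = \frac{5300}{141}$ ($W = \frac{53 \left(-51 - 49\right)}{-141} = 53 \left(-100\right) \left(- \frac{1}{141}\right) = \left(-5300\right) \left(- \frac{1}{141}\right) = \frac{5300}{141} \approx 37.589$)
$\left(\left(-16580 - W\right) - 10662\right) + \sqrt{2271 + 6339} = \left(\left(-16580 - \frac{5300}{141}\right) - 10662\right) + \sqrt{2271 + 6339} = \left(\left(-16580 - \frac{5300}{141}\right) - 10662\right) + \sqrt{8610} = \left(- \frac{2343080}{141} - 10662\right) + \sqrt{8610} = - \frac{3846422}{141} + \sqrt{8610}$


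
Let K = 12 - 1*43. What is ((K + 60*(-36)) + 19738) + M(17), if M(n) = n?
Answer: 17564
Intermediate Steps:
K = -31 (K = 12 - 43 = -31)
((K + 60*(-36)) + 19738) + M(17) = ((-31 + 60*(-36)) + 19738) + 17 = ((-31 - 2160) + 19738) + 17 = (-2191 + 19738) + 17 = 17547 + 17 = 17564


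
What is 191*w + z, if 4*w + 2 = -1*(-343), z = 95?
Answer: 65511/4 ≈ 16378.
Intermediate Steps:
w = 341/4 (w = -½ + (-1*(-343))/4 = -½ + (¼)*343 = -½ + 343/4 = 341/4 ≈ 85.250)
191*w + z = 191*(341/4) + 95 = 65131/4 + 95 = 65511/4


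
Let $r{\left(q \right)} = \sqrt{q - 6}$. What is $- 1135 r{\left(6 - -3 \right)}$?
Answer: $- 1135 \sqrt{3} \approx -1965.9$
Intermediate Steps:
$r{\left(q \right)} = \sqrt{-6 + q}$
$- 1135 r{\left(6 - -3 \right)} = - 1135 \sqrt{-6 + \left(6 - -3\right)} = - 1135 \sqrt{-6 + \left(6 + 3\right)} = - 1135 \sqrt{-6 + 9} = - 1135 \sqrt{3}$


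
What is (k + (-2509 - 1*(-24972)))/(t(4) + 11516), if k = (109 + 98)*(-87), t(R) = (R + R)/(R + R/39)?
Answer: 89080/230359 ≈ 0.38670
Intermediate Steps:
t(R) = 39/20 (t(R) = (2*R)/(R + R*(1/39)) = (2*R)/(R + R/39) = (2*R)/((40*R/39)) = (2*R)*(39/(40*R)) = 39/20)
k = -18009 (k = 207*(-87) = -18009)
(k + (-2509 - 1*(-24972)))/(t(4) + 11516) = (-18009 + (-2509 - 1*(-24972)))/(39/20 + 11516) = (-18009 + (-2509 + 24972))/(230359/20) = (-18009 + 22463)*(20/230359) = 4454*(20/230359) = 89080/230359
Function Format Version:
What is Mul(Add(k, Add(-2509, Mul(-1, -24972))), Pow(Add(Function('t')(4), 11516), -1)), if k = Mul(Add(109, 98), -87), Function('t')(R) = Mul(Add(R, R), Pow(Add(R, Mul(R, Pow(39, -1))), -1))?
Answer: Rational(89080, 230359) ≈ 0.38670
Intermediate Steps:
Function('t')(R) = Rational(39, 20) (Function('t')(R) = Mul(Mul(2, R), Pow(Add(R, Mul(R, Rational(1, 39))), -1)) = Mul(Mul(2, R), Pow(Add(R, Mul(Rational(1, 39), R)), -1)) = Mul(Mul(2, R), Pow(Mul(Rational(40, 39), R), -1)) = Mul(Mul(2, R), Mul(Rational(39, 40), Pow(R, -1))) = Rational(39, 20))
k = -18009 (k = Mul(207, -87) = -18009)
Mul(Add(k, Add(-2509, Mul(-1, -24972))), Pow(Add(Function('t')(4), 11516), -1)) = Mul(Add(-18009, Add(-2509, Mul(-1, -24972))), Pow(Add(Rational(39, 20), 11516), -1)) = Mul(Add(-18009, Add(-2509, 24972)), Pow(Rational(230359, 20), -1)) = Mul(Add(-18009, 22463), Rational(20, 230359)) = Mul(4454, Rational(20, 230359)) = Rational(89080, 230359)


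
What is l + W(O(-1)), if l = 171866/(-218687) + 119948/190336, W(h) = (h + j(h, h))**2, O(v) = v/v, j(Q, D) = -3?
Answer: 40003704157/10406002208 ≈ 3.8443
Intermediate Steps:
O(v) = 1
W(h) = (-3 + h)**2 (W(h) = (h - 3)**2 = (-3 + h)**2)
l = -1620304675/10406002208 (l = 171866*(-1/218687) + 119948*(1/190336) = -171866/218687 + 29987/47584 = -1620304675/10406002208 ≈ -0.15571)
l + W(O(-1)) = -1620304675/10406002208 + (-3 + 1)**2 = -1620304675/10406002208 + (-2)**2 = -1620304675/10406002208 + 4 = 40003704157/10406002208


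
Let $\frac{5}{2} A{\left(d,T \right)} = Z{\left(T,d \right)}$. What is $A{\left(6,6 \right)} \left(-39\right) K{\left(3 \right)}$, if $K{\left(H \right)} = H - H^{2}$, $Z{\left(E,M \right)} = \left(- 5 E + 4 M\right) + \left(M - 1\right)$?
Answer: $- \frac{468}{5} \approx -93.6$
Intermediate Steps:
$Z{\left(E,M \right)} = -1 - 5 E + 5 M$ ($Z{\left(E,M \right)} = \left(- 5 E + 4 M\right) + \left(-1 + M\right) = -1 - 5 E + 5 M$)
$A{\left(d,T \right)} = - \frac{2}{5} - 2 T + 2 d$ ($A{\left(d,T \right)} = \frac{2 \left(-1 - 5 T + 5 d\right)}{5} = - \frac{2}{5} - 2 T + 2 d$)
$A{\left(6,6 \right)} \left(-39\right) K{\left(3 \right)} = \left(- \frac{2}{5} - 12 + 2 \cdot 6\right) \left(-39\right) 3 \left(1 - 3\right) = \left(- \frac{2}{5} - 12 + 12\right) \left(-39\right) 3 \left(1 - 3\right) = \left(- \frac{2}{5}\right) \left(-39\right) 3 \left(-2\right) = \frac{78}{5} \left(-6\right) = - \frac{468}{5}$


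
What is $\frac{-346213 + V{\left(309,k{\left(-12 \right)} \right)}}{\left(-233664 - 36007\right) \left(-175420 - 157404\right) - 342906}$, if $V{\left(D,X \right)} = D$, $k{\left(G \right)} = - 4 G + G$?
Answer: $- \frac{172952}{44876318999} \approx -3.854 \cdot 10^{-6}$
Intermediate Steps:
$k{\left(G \right)} = - 3 G$
$\frac{-346213 + V{\left(309,k{\left(-12 \right)} \right)}}{\left(-233664 - 36007\right) \left(-175420 - 157404\right) - 342906} = \frac{-346213 + 309}{\left(-233664 - 36007\right) \left(-175420 - 157404\right) - 342906} = - \frac{345904}{\left(-269671\right) \left(-332824\right) - 342906} = - \frac{345904}{89752980904 - 342906} = - \frac{345904}{89752637998} = \left(-345904\right) \frac{1}{89752637998} = - \frac{172952}{44876318999}$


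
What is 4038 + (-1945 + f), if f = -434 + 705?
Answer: 2364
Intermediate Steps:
f = 271
4038 + (-1945 + f) = 4038 + (-1945 + 271) = 4038 - 1674 = 2364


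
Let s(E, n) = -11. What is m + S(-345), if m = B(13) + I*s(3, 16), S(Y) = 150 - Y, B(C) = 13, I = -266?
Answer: 3434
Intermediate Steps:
m = 2939 (m = 13 - 266*(-11) = 13 + 2926 = 2939)
m + S(-345) = 2939 + (150 - 1*(-345)) = 2939 + (150 + 345) = 2939 + 495 = 3434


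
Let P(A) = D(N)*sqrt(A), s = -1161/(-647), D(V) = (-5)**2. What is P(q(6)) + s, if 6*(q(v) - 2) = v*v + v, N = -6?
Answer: 49686/647 ≈ 76.794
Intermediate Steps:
D(V) = 25
s = 1161/647 (s = -1161*(-1/647) = 1161/647 ≈ 1.7944)
q(v) = 2 + v/6 + v**2/6 (q(v) = 2 + (v*v + v)/6 = 2 + (v**2 + v)/6 = 2 + (v + v**2)/6 = 2 + (v/6 + v**2/6) = 2 + v/6 + v**2/6)
P(A) = 25*sqrt(A)
P(q(6)) + s = 25*sqrt(2 + (1/6)*6 + (1/6)*6**2) + 1161/647 = 25*sqrt(2 + 1 + (1/6)*36) + 1161/647 = 25*sqrt(2 + 1 + 6) + 1161/647 = 25*sqrt(9) + 1161/647 = 25*3 + 1161/647 = 75 + 1161/647 = 49686/647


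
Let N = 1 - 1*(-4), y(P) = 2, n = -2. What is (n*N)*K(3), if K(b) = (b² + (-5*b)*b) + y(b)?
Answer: 340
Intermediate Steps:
K(b) = 2 - 4*b² (K(b) = (b² + (-5*b)*b) + 2 = (b² - 5*b²) + 2 = -4*b² + 2 = 2 - 4*b²)
N = 5 (N = 1 + 4 = 5)
(n*N)*K(3) = (-2*5)*(2 - 4*3²) = -10*(2 - 4*9) = -10*(2 - 36) = -10*(-34) = 340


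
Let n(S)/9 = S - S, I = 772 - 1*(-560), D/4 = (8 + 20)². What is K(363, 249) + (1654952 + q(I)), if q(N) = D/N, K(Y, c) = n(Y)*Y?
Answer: 551099800/333 ≈ 1.6550e+6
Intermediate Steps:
D = 3136 (D = 4*(8 + 20)² = 4*28² = 4*784 = 3136)
I = 1332 (I = 772 + 560 = 1332)
n(S) = 0 (n(S) = 9*(S - S) = 9*0 = 0)
K(Y, c) = 0 (K(Y, c) = 0*Y = 0)
q(N) = 3136/N
K(363, 249) + (1654952 + q(I)) = 0 + (1654952 + 3136/1332) = 0 + (1654952 + 3136*(1/1332)) = 0 + (1654952 + 784/333) = 0 + 551099800/333 = 551099800/333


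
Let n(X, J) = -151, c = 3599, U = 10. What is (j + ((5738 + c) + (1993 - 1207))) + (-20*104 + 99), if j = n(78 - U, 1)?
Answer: 7991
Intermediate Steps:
j = -151
(j + ((5738 + c) + (1993 - 1207))) + (-20*104 + 99) = (-151 + ((5738 + 3599) + (1993 - 1207))) + (-20*104 + 99) = (-151 + (9337 + 786)) + (-2080 + 99) = (-151 + 10123) - 1981 = 9972 - 1981 = 7991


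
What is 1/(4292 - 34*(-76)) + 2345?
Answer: 16124221/6876 ≈ 2345.0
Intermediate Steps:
1/(4292 - 34*(-76)) + 2345 = 1/(4292 + 2584) + 2345 = 1/6876 + 2345 = 16124221/6876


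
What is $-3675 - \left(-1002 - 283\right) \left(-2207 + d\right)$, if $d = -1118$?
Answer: $-4276300$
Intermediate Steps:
$-3675 - \left(-1002 - 283\right) \left(-2207 + d\right) = -3675 - \left(-1002 - 283\right) \left(-2207 - 1118\right) = -3675 - \left(-1285\right) \left(-3325\right) = -3675 - 4272625 = -4276300$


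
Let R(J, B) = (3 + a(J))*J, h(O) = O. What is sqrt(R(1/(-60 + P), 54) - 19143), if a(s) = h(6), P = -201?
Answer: 22*I*sqrt(33263)/29 ≈ 138.36*I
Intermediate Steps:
a(s) = 6
R(J, B) = 9*J (R(J, B) = (3 + 6)*J = 9*J)
sqrt(R(1/(-60 + P), 54) - 19143) = sqrt(9/(-60 - 201) - 19143) = sqrt(9/(-261) - 19143) = sqrt(9*(-1/261) - 19143) = sqrt(-1/29 - 19143) = sqrt(-555148/29) = 22*I*sqrt(33263)/29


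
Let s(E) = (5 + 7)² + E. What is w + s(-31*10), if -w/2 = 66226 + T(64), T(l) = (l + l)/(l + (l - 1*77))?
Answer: -6763774/51 ≈ -1.3262e+5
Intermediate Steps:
s(E) = 144 + E (s(E) = 12² + E = 144 + E)
T(l) = 2*l/(-77 + 2*l) (T(l) = (2*l)/(l + (l - 77)) = (2*l)/(l + (-77 + l)) = (2*l)/(-77 + 2*l) = 2*l/(-77 + 2*l))
w = -6755308/51 (w = -2*(66226 + 2*64/(-77 + 2*64)) = -2*(66226 + 2*64/(-77 + 128)) = -2*(66226 + 2*64/51) = -2*(66226 + 2*64*(1/51)) = -2*(66226 + 128/51) = -2*3377654/51 = -6755308/51 ≈ -1.3246e+5)
w + s(-31*10) = -6755308/51 + (144 - 31*10) = -6755308/51 + (144 - 310) = -6755308/51 - 166 = -6763774/51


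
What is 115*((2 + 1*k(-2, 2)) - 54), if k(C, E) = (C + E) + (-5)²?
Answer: -3105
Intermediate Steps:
k(C, E) = 25 + C + E (k(C, E) = (C + E) + 25 = 25 + C + E)
115*((2 + 1*k(-2, 2)) - 54) = 115*((2 + 1*(25 - 2 + 2)) - 54) = 115*((2 + 1*25) - 54) = 115*((2 + 25) - 54) = 115*(27 - 54) = 115*(-27) = -3105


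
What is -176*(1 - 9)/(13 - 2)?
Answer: 128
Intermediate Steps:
-176*(1 - 9)/(13 - 2) = -(-1408)/11 = -176*(-8/11) = 128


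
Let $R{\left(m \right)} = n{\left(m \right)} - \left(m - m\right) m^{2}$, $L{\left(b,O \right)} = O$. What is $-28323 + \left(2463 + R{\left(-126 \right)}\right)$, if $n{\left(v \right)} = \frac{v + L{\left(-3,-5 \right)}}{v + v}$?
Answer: $- \frac{6516589}{252} \approx -25859.0$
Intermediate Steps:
$n{\left(v \right)} = \frac{-5 + v}{2 v}$ ($n{\left(v \right)} = \frac{v - 5}{v + v} = \frac{-5 + v}{2 v}$)
$R{\left(m \right)} = \frac{-5 + m}{2 m}$ ($R{\left(m \right)} = \frac{-5 + m}{2 m} - \left(m - m\right) m^{2} = \frac{-5 + m}{2 m} - 0 m^{2} = \frac{-5 + m}{2 m} - 0 = \frac{-5 + m}{2 m} + 0 = \frac{-5 + m}{2 m}$)
$-28323 + \left(2463 + R{\left(-126 \right)}\right) = -28323 + \left(2463 + \frac{-5 - 126}{2 \left(-126\right)}\right) = -28323 + \left(2463 + \frac{1}{2} \left(- \frac{1}{126}\right) \left(-131\right)\right) = -28323 + \left(2463 + \frac{131}{252}\right) = -28323 + \frac{620807}{252} = - \frac{6516589}{252}$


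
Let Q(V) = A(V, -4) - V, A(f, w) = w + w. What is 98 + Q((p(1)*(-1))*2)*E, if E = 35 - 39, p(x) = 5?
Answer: 90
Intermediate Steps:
A(f, w) = 2*w
Q(V) = -8 - V (Q(V) = 2*(-4) - V = -8 - V)
E = -4
98 + Q((p(1)*(-1))*2)*E = 98 + (-8 - 5*(-1)*2)*(-4) = 98 + (-8 - (-5)*2)*(-4) = 98 + (-8 - 1*(-10))*(-4) = 98 + (-8 + 10)*(-4) = 98 + 2*(-4) = 98 - 8 = 90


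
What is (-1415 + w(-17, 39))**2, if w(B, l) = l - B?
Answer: 1846881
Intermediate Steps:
(-1415 + w(-17, 39))**2 = (-1415 + (39 - 1*(-17)))**2 = (-1415 + (39 + 17))**2 = (-1415 + 56)**2 = (-1359)**2 = 1846881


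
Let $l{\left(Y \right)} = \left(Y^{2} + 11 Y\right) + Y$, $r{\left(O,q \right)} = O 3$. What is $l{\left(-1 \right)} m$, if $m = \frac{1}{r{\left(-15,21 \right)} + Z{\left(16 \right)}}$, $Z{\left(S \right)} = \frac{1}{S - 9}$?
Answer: $\frac{77}{314} \approx 0.24522$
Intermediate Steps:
$r{\left(O,q \right)} = 3 O$
$Z{\left(S \right)} = \frac{1}{-9 + S}$
$l{\left(Y \right)} = Y^{2} + 12 Y$
$m = - \frac{7}{314}$ ($m = \frac{1}{3 \left(-15\right) + \frac{1}{-9 + 16}} = \frac{1}{-45 + \frac{1}{7}} = \frac{1}{- \frac{314}{7}} = - \frac{7}{314} \approx -0.022293$)
$l{\left(-1 \right)} m = - (12 - 1) \left(- \frac{7}{314}\right) = \left(-1\right) 11 \left(- \frac{7}{314}\right) = \left(-11\right) \left(- \frac{7}{314}\right) = \frac{77}{314}$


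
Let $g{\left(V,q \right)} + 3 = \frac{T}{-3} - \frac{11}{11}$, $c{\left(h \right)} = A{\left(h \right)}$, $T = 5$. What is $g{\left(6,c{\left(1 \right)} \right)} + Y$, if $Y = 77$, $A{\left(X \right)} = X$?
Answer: $\frac{214}{3} \approx 71.333$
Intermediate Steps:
$c{\left(h \right)} = h$
$g{\left(V,q \right)} = - \frac{17}{3}$ ($g{\left(V,q \right)} = -3 + \left(\frac{5}{-3} - \frac{11}{11}\right) = -3 + \left(5 \left(- \frac{1}{3}\right) - 1\right) = -3 - \frac{8}{3} = - \frac{17}{3}$)
$g{\left(6,c{\left(1 \right)} \right)} + Y = - \frac{17}{3} + 77 = \frac{214}{3}$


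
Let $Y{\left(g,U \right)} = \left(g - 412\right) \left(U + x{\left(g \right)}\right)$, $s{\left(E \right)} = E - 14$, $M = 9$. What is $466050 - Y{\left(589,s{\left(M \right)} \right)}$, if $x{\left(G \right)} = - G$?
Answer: $571188$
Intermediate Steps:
$s{\left(E \right)} = -14 + E$ ($s{\left(E \right)} = E - 14 = -14 + E$)
$Y{\left(g,U \right)} = \left(-412 + g\right) \left(U - g\right)$ ($Y{\left(g,U \right)} = \left(g - 412\right) \left(U - g\right) = \left(-412 + g\right) \left(U - g\right)$)
$466050 - Y{\left(589,s{\left(M \right)} \right)} = 466050 - \left(- 589^{2} - 412 \left(-14 + 9\right) + 412 \cdot 589 + \left(-14 + 9\right) 589\right) = 466050 - \left(\left(-1\right) 346921 - -2060 + 242668 - 2945\right) = 466050 - \left(-346921 + 2060 + 242668 - 2945\right) = 466050 - -105138 = 466050 + 105138 = 571188$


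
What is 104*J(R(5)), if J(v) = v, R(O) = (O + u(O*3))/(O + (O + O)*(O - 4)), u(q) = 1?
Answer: 208/5 ≈ 41.600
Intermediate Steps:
R(O) = (1 + O)/(O + 2*O*(-4 + O)) (R(O) = (O + 1)/(O + (O + O)*(O - 4)) = (1 + O)/(O + (2*O)*(-4 + O)) = (1 + O)/(O + 2*O*(-4 + O)))
104*J(R(5)) = 104*((1 + 5)/(5*(-7 + 2*5))) = 104*((⅕)*6/(-7 + 10)) = 104*((⅕)*6/3) = 104*((⅕)*(⅓)*6) = 104*(⅖) = 208/5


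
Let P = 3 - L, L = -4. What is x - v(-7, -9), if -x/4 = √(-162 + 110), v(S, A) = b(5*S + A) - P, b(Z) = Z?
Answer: 51 - 8*I*√13 ≈ 51.0 - 28.844*I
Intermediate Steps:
P = 7 (P = 3 - 1*(-4) = 3 + 4 = 7)
v(S, A) = -7 + A + 5*S (v(S, A) = (5*S + A) - 1*7 = (A + 5*S) - 7 = -7 + A + 5*S)
x = -8*I*√13 (x = -4*√(-162 + 110) = -8*I*√13 ≈ -28.844*I)
x - v(-7, -9) = -8*I*√13 - (-7 - 9 + 5*(-7)) = -8*I*√13 - (-7 - 9 - 35) = -8*I*√13 - 1*(-51) = -8*I*√13 + 51 = 51 - 8*I*√13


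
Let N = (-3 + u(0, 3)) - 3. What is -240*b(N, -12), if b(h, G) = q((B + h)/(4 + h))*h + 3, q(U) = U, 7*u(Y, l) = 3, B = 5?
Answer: -18000/77 ≈ -233.77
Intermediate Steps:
u(Y, l) = 3/7 (u(Y, l) = (⅐)*3 = 3/7)
N = -39/7 (N = (-3 + 3/7) - 3 = -18/7 - 3 = -39/7 ≈ -5.5714)
b(h, G) = 3 + h*(5 + h)/(4 + h) (b(h, G) = ((5 + h)/(4 + h))*h + 3 = h*(5 + h)/(4 + h) + 3 = 3 + h*(5 + h)/(4 + h))
-240*b(N, -12) = -240*(12 + (-39/7)² + 8*(-39/7))/(4 - 39/7) = -240*(12 + 1521/49 - 312/7)/(-11/7) = -(-1680)*(-75)/(11*49) = -240*75/77 = -18000/77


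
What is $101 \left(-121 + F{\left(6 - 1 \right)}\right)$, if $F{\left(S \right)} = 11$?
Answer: $-11110$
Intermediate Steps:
$101 \left(-121 + F{\left(6 - 1 \right)}\right) = 101 \left(-121 + 11\right) = 101 \left(-110\right) = -11110$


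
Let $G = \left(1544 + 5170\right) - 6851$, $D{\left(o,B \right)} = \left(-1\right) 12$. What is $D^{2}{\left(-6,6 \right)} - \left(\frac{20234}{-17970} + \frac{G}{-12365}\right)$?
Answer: $\frac{3224439472}{22219905} \approx 145.11$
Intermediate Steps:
$D{\left(o,B \right)} = -12$
$G = -137$ ($G = 6714 - 6851 = -137$)
$D^{2}{\left(-6,6 \right)} - \left(\frac{20234}{-17970} + \frac{G}{-12365}\right) = \left(-12\right)^{2} - \left(\frac{20234}{-17970} - \frac{137}{-12365}\right) = 144 - \left(20234 \left(- \frac{1}{17970}\right) - - \frac{137}{12365}\right) = 144 - \left(- \frac{10117}{8985} + \frac{137}{12365}\right) = 144 - - \frac{24773152}{22219905} = 144 + \frac{24773152}{22219905} = \frac{3224439472}{22219905}$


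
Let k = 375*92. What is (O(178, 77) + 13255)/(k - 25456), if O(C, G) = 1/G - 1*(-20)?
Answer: 15032/10241 ≈ 1.4678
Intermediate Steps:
k = 34500
O(C, G) = 20 + 1/G (O(C, G) = 1/G + 20 = 20 + 1/G)
(O(178, 77) + 13255)/(k - 25456) = ((20 + 1/77) + 13255)/(34500 - 25456) = ((20 + 1/77) + 13255)/9044 = (1541/77 + 13255)*(1/9044) = (1022176/77)*(1/9044) = 15032/10241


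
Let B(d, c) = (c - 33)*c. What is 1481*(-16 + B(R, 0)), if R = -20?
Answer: -23696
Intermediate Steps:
B(d, c) = c*(-33 + c) (B(d, c) = (-33 + c)*c = c*(-33 + c))
1481*(-16 + B(R, 0)) = 1481*(-16 + 0*(-33 + 0)) = 1481*(-16 + 0*(-33)) = 1481*(-16 + 0) = 1481*(-16) = -23696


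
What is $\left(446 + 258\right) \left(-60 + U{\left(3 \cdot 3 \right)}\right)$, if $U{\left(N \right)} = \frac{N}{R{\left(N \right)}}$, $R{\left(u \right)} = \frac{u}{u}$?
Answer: $-35904$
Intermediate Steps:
$R{\left(u \right)} = 1$
$U{\left(N \right)} = N$ ($U{\left(N \right)} = \frac{N}{1} = N 1 = N$)
$\left(446 + 258\right) \left(-60 + U{\left(3 \cdot 3 \right)}\right) = \left(446 + 258\right) \left(-60 + 3 \cdot 3\right) = 704 \left(-60 + 9\right) = 704 \left(-51\right) = -35904$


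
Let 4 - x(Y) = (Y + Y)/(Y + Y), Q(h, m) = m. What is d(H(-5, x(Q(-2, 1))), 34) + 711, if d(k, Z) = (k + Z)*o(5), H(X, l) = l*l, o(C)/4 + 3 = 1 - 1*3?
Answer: -149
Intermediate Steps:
o(C) = -20 (o(C) = -12 + 4*(1 - 1*3) = -12 + 4*(1 - 3) = -12 + 4*(-2) = -12 - 8 = -20)
x(Y) = 3 (x(Y) = 4 - (Y + Y)/(Y + Y) = 4 - 2*Y/(2*Y) = 4 - 2*Y*1/(2*Y) = 4 - 1*1 = 4 - 1 = 3)
H(X, l) = l²
d(k, Z) = -20*Z - 20*k (d(k, Z) = (k + Z)*(-20) = (Z + k)*(-20) = -20*Z - 20*k)
d(H(-5, x(Q(-2, 1))), 34) + 711 = (-20*34 - 20*3²) + 711 = (-680 - 20*9) + 711 = (-680 - 180) + 711 = -860 + 711 = -149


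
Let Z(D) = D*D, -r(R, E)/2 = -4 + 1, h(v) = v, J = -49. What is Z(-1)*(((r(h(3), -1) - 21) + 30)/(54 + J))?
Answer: 3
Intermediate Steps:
r(R, E) = 6 (r(R, E) = -2*(-4 + 1) = -2*(-3) = 6)
Z(D) = D²
Z(-1)*(((r(h(3), -1) - 21) + 30)/(54 + J)) = (-1)²*(((6 - 21) + 30)/(54 - 49)) = 1*((-15 + 30)/5) = 1*(15*(⅕)) = 1*3 = 3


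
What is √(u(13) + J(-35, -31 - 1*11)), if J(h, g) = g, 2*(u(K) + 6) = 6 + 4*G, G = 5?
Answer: I*√35 ≈ 5.9161*I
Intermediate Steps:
u(K) = 7 (u(K) = -6 + (6 + 4*5)/2 = -6 + (6 + 20)/2 = -6 + (½)*26 = -6 + 13 = 7)
√(u(13) + J(-35, -31 - 1*11)) = √(7 + (-31 - 1*11)) = √(7 + (-31 - 11)) = √(7 - 42) = √(-35) = I*√35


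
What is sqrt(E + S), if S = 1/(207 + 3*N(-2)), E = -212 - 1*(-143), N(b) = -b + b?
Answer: I*sqrt(328486)/69 ≈ 8.3063*I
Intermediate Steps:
N(b) = 0
E = -69 (E = -212 + 143 = -69)
S = 1/207 (S = 1/(207 + 3*0) = 1/(207 + 0) = 1/207 ≈ 0.0048309)
sqrt(E + S) = sqrt(-69 + 1/207) = sqrt(-14282/207) = I*sqrt(328486)/69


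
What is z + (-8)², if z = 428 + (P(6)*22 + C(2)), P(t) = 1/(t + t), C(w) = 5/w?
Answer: 1489/3 ≈ 496.33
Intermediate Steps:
P(t) = 1/(2*t)
z = 1297/3 (z = 428 + (((½)/6)*22 + 5/2) = 428 + (((½)*(⅙))*22 + 5*(½)) = 428 + ((1/12)*22 + 5/2) = 428 + (11/6 + 5/2) = 428 + 13/3 = 1297/3 ≈ 432.33)
z + (-8)² = 1297/3 + (-8)² = 1297/3 + 64 = 1489/3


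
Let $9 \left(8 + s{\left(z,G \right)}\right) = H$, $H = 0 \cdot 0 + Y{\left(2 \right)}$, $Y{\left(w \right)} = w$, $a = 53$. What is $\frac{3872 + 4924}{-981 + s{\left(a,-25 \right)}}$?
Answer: $- \frac{79164}{8899} \approx -8.8958$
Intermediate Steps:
$H = 2$ ($H = 0 \cdot 0 + 2 = 0 + 2 = 2$)
$s{\left(z,G \right)} = - \frac{70}{9}$ ($s{\left(z,G \right)} = -8 + \frac{1}{9} \cdot 2 = -8 + \frac{2}{9} = - \frac{70}{9}$)
$\frac{3872 + 4924}{-981 + s{\left(a,-25 \right)}} = \frac{3872 + 4924}{-981 - \frac{70}{9}} = \frac{8796}{- \frac{8899}{9}} = 8796 \left(- \frac{9}{8899}\right) = - \frac{79164}{8899}$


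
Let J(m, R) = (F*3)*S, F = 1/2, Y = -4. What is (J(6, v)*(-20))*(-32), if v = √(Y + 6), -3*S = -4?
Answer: 1280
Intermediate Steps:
S = 4/3 (S = -⅓*(-4) = 4/3 ≈ 1.3333)
F = ½ ≈ 0.50000
v = √2 (v = √(-4 + 6) = √2 ≈ 1.4142)
J(m, R) = 2 (J(m, R) = ((½)*3)*(4/3) = (3/2)*(4/3) = 2)
(J(6, v)*(-20))*(-32) = (2*(-20))*(-32) = -40*(-32) = 1280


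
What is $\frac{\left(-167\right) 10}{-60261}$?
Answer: $\frac{1670}{60261} \approx 0.027713$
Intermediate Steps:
$\frac{\left(-167\right) 10}{-60261} = \left(-1670\right) \left(- \frac{1}{60261}\right) = \frac{1670}{60261}$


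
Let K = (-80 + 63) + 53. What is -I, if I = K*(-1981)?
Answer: 71316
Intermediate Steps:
K = 36 (K = -17 + 53 = 36)
I = -71316 (I = 36*(-1981) = -71316)
-I = -1*(-71316) = 71316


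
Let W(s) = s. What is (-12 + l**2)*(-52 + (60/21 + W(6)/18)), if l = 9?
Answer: -23575/7 ≈ -3367.9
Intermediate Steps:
(-12 + l**2)*(-52 + (60/21 + W(6)/18)) = (-12 + 9**2)*(-52 + (60/21 + 6/18)) = (-12 + 81)*(-52 + (60*(1/21) + 6*(1/18))) = 69*(-52 + (20/7 + 1/3)) = 69*(-52 + 67/21) = 69*(-1025/21) = -23575/7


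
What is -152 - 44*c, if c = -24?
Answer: 904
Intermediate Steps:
-152 - 44*c = -152 - 44*(-24) = -152 + 1056 = 904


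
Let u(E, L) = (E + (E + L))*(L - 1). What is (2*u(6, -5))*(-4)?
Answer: 336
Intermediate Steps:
u(E, L) = (-1 + L)*(L + 2*E) (u(E, L) = (L + 2*E)*(-1 + L) = (-1 + L)*(L + 2*E))
(2*u(6, -5))*(-4) = (2*((-5)² - 1*(-5) - 2*6 + 2*6*(-5)))*(-4) = (2*(25 + 5 - 12 - 60))*(-4) = (2*(-42))*(-4) = -84*(-4) = 336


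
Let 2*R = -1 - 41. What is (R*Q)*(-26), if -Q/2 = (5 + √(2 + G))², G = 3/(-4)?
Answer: -28665 - 5460*√5 ≈ -40874.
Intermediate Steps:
G = -¾ (G = 3*(-¼) = -¾ ≈ -0.75000)
R = -21 (R = (-1 - 41)/2 = (½)*(-42) = -21)
Q = -2*(5 + √5/2)² (Q = -2*(5 + √(2 - ¾))² = -2*(5 + √(5/4))² = -2*(5 + √5/2)² ≈ -74.861)
(R*Q)*(-26) = -(-21)*(10 + √5)²/2*(-26) = (21*(10 + √5)²/2)*(-26) = -273*(10 + √5)²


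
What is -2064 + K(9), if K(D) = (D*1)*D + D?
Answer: -1974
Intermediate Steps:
K(D) = D + D² (K(D) = D*D + D = D² + D = D + D²)
-2064 + K(9) = -2064 + 9*(1 + 9) = -2064 + 9*10 = -2064 + 90 = -1974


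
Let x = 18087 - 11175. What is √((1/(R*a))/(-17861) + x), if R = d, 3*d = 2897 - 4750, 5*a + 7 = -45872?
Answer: √1770726497113399482199867487/506143749869 ≈ 83.138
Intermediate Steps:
a = -45879/5 (a = -7/5 + (⅕)*(-45872) = -7/5 - 45872/5 = -45879/5 ≈ -9175.8)
d = -1853/3 (d = (2897 - 4750)/3 = (⅓)*(-1853) = -1853/3 ≈ -617.67)
R = -1853/3 ≈ -617.67
x = 6912
√((1/(R*a))/(-17861) + x) = √((1/((-1853/3)*(-45879/5)))/(-17861) + 6912) = √(-3/1853*(-5/45879)*(-1/17861) + 6912) = √((5/28337929)*(-1/17861) + 6912) = √(-5/506143749869 + 6912) = √(3498465599094523/506143749869) = √1770726497113399482199867487/506143749869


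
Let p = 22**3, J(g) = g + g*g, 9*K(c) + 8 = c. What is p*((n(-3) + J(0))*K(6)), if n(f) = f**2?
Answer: -21296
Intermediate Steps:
K(c) = -8/9 + c/9
J(g) = g + g**2
p = 10648
p*((n(-3) + J(0))*K(6)) = 10648*(((-3)**2 + 0*(1 + 0))*(-8/9 + (1/9)*6)) = 10648*((9 + 0*1)*(-8/9 + 2/3)) = 10648*((9 + 0)*(-2/9)) = 10648*(9*(-2/9)) = 10648*(-2) = -21296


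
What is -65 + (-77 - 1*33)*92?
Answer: -10185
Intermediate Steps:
-65 + (-77 - 1*33)*92 = -65 + (-77 - 33)*92 = -65 - 110*92 = -65 - 10120 = -10185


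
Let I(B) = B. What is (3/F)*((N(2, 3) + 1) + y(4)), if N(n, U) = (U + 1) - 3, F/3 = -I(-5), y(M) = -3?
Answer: -⅕ ≈ -0.20000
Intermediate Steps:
F = 15 (F = 3*(-1*(-5)) = 3*5 = 15)
N(n, U) = -2 + U (N(n, U) = (1 + U) - 3 = -2 + U)
(3/F)*((N(2, 3) + 1) + y(4)) = (3/15)*(((-2 + 3) + 1) - 3) = (3*(1/15))*((1 + 1) - 3) = (2 - 3)/5 = (⅕)*(-1) = -⅕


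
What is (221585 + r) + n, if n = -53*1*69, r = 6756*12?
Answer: 299000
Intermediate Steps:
r = 81072
n = -3657 (n = -53*69 = -3657)
(221585 + r) + n = (221585 + 81072) - 3657 = 302657 - 3657 = 299000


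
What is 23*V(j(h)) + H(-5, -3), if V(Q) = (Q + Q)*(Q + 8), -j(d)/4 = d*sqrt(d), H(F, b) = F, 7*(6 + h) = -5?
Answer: -76415443/343 + 69184*I*sqrt(329)/49 ≈ -2.2279e+5 + 25610.0*I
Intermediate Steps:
h = -47/7 (h = -6 + (1/7)*(-5) = -6 - 5/7 = -47/7 ≈ -6.7143)
j(d) = -4*d**(3/2) (j(d) = -4*d*sqrt(d) = -4*d**(3/2))
V(Q) = 2*Q*(8 + Q) (V(Q) = (2*Q)*(8 + Q) = 2*Q*(8 + Q))
23*V(j(h)) + H(-5, -3) = 23*(2*(-(-188)*I*sqrt(329)/49)*(8 - (-188)*I*sqrt(329)/49)) - 5 = 23*(2*(188*I*sqrt(329)/49)*(8 + 188*I*sqrt(329)/49)) - 5 = 23*(376*I*sqrt(329)*(8 + 188*I*sqrt(329)/49)/49) - 5 = 8648*I*sqrt(329)*(8 + 188*I*sqrt(329)/49)/49 - 5 = -5 + 8648*I*sqrt(329)*(8 + 188*I*sqrt(329)/49)/49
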